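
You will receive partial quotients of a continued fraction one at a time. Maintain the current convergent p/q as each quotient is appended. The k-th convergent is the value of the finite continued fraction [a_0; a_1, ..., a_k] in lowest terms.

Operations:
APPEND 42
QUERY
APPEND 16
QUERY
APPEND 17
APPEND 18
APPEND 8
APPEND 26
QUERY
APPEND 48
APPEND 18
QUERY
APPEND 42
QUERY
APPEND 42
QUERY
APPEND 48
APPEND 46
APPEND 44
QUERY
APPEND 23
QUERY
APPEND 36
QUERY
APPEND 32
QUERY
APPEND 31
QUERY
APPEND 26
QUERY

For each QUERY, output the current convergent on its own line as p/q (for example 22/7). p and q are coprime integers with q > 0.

APPEND 42: p_0 = 42·1 + 0 = 42, q_0 = 42·0 + 1 = 1 → 42/1
APPEND 16: p_1 = 16·42 + 1 = 673, q_1 = 16·1 + 0 = 16 → 673/16
APPEND 17: p_2 = 17·673 + 42 = 11483, q_2 = 17·16 + 1 = 273 → 11483/273
APPEND 18: p_3 = 18·11483 + 673 = 207367, q_3 = 18·273 + 16 = 4930 → 207367/4930
APPEND 8: p_4 = 8·207367 + 11483 = 1670419, q_4 = 8·4930 + 273 = 39713 → 1670419/39713
APPEND 26: p_5 = 26·1670419 + 207367 = 43638261, q_5 = 26·39713 + 4930 = 1037468 → 43638261/1037468
APPEND 48: p_6 = 48·43638261 + 1670419 = 2096306947, q_6 = 48·1037468 + 39713 = 49838177 → 2096306947/49838177
APPEND 18: p_7 = 18·2096306947 + 43638261 = 37777163307, q_7 = 18·49838177 + 1037468 = 898124654 → 37777163307/898124654
APPEND 42: p_8 = 42·37777163307 + 2096306947 = 1588737165841, q_8 = 42·898124654 + 49838177 = 37771073645 → 1588737165841/37771073645
APPEND 42: p_9 = 42·1588737165841 + 37777163307 = 66764738128629, q_9 = 42·37771073645 + 898124654 = 1587283217744 → 66764738128629/1587283217744
APPEND 48: p_10 = 48·66764738128629 + 1588737165841 = 3206296167340033, q_10 = 48·1587283217744 + 37771073645 = 76227365525357 → 3206296167340033/76227365525357
APPEND 46: p_11 = 46·3206296167340033 + 66764738128629 = 147556388435770147, q_11 = 46·76227365525357 + 1587283217744 = 3508046097384166 → 147556388435770147/3508046097384166
APPEND 44: p_12 = 44·147556388435770147 + 3206296167340033 = 6495687387341226501, q_12 = 44·3508046097384166 + 76227365525357 = 154430255650428661 → 6495687387341226501/154430255650428661
APPEND 23: p_13 = 23·6495687387341226501 + 147556388435770147 = 149548366297283979670, q_13 = 23·154430255650428661 + 3508046097384166 = 3555403926057243369 → 149548366297283979670/3555403926057243369
APPEND 36: p_14 = 36·149548366297283979670 + 6495687387341226501 = 5390236874089564494621, q_14 = 36·3555403926057243369 + 154430255650428661 = 128148971593711189945 → 5390236874089564494621/128148971593711189945
APPEND 32: p_15 = 32·5390236874089564494621 + 149548366297283979670 = 172637128337163347807542, q_15 = 32·128148971593711189945 + 3555403926057243369 = 4104322494924815321609 → 172637128337163347807542/4104322494924815321609
APPEND 31: p_16 = 31·172637128337163347807542 + 5390236874089564494621 = 5357141215326153346528423, q_16 = 31·4104322494924815321609 + 128148971593711189945 = 127362146314262986159824 → 5357141215326153346528423/127362146314262986159824
APPEND 26: p_17 = 26·5357141215326153346528423 + 172637128337163347807542 = 139458308726817150357546540, q_17 = 26·127362146314262986159824 + 4104322494924815321609 = 3315520126665762455477033 → 139458308726817150357546540/3315520126665762455477033

42/1
673/16
43638261/1037468
37777163307/898124654
1588737165841/37771073645
66764738128629/1587283217744
6495687387341226501/154430255650428661
149548366297283979670/3555403926057243369
5390236874089564494621/128148971593711189945
172637128337163347807542/4104322494924815321609
5357141215326153346528423/127362146314262986159824
139458308726817150357546540/3315520126665762455477033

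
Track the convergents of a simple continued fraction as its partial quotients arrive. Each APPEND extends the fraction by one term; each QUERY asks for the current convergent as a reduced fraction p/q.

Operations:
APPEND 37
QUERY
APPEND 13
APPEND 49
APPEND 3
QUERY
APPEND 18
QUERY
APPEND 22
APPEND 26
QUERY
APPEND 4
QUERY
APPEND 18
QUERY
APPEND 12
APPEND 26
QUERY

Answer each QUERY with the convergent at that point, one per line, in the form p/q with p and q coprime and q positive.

APPEND 37: p_0 = 37·1 + 0 = 37, q_0 = 37·0 + 1 = 1 → 37/1
APPEND 13: p_1 = 13·37 + 1 = 482, q_1 = 13·1 + 0 = 13 → 482/13
APPEND 49: p_2 = 49·482 + 37 = 23655, q_2 = 49·13 + 1 = 638 → 23655/638
APPEND 3: p_3 = 3·23655 + 482 = 71447, q_3 = 3·638 + 13 = 1927 → 71447/1927
APPEND 18: p_4 = 18·71447 + 23655 = 1309701, q_4 = 18·1927 + 638 = 35324 → 1309701/35324
APPEND 22: p_5 = 22·1309701 + 71447 = 28884869, q_5 = 22·35324 + 1927 = 779055 → 28884869/779055
APPEND 26: p_6 = 26·28884869 + 1309701 = 752316295, q_6 = 26·779055 + 35324 = 20290754 → 752316295/20290754
APPEND 4: p_7 = 4·752316295 + 28884869 = 3038150049, q_7 = 4·20290754 + 779055 = 81942071 → 3038150049/81942071
APPEND 18: p_8 = 18·3038150049 + 752316295 = 55439017177, q_8 = 18·81942071 + 20290754 = 1495248032 → 55439017177/1495248032
APPEND 12: p_9 = 12·55439017177 + 3038150049 = 668306356173, q_9 = 12·1495248032 + 81942071 = 18024918455 → 668306356173/18024918455
APPEND 26: p_10 = 26·668306356173 + 55439017177 = 17431404277675, q_10 = 26·18024918455 + 1495248032 = 470143127862 → 17431404277675/470143127862

37/1
71447/1927
1309701/35324
752316295/20290754
3038150049/81942071
55439017177/1495248032
17431404277675/470143127862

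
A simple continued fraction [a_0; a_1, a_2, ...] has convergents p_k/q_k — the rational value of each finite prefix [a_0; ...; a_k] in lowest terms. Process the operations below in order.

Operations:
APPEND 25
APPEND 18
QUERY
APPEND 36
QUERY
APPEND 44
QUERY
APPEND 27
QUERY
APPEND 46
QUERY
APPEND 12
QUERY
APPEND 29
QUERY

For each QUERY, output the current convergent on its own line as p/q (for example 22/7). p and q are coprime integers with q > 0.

APPEND 25: p_0 = 25·1 + 0 = 25, q_0 = 25·0 + 1 = 1 → 25/1
APPEND 18: p_1 = 18·25 + 1 = 451, q_1 = 18·1 + 0 = 18 → 451/18
APPEND 36: p_2 = 36·451 + 25 = 16261, q_2 = 36·18 + 1 = 649 → 16261/649
APPEND 44: p_3 = 44·16261 + 451 = 715935, q_3 = 44·649 + 18 = 28574 → 715935/28574
APPEND 27: p_4 = 27·715935 + 16261 = 19346506, q_4 = 27·28574 + 649 = 772147 → 19346506/772147
APPEND 46: p_5 = 46·19346506 + 715935 = 890655211, q_5 = 46·772147 + 28574 = 35547336 → 890655211/35547336
APPEND 12: p_6 = 12·890655211 + 19346506 = 10707209038, q_6 = 12·35547336 + 772147 = 427340179 → 10707209038/427340179
APPEND 29: p_7 = 29·10707209038 + 890655211 = 311399717313, q_7 = 29·427340179 + 35547336 = 12428412527 → 311399717313/12428412527

451/18
16261/649
715935/28574
19346506/772147
890655211/35547336
10707209038/427340179
311399717313/12428412527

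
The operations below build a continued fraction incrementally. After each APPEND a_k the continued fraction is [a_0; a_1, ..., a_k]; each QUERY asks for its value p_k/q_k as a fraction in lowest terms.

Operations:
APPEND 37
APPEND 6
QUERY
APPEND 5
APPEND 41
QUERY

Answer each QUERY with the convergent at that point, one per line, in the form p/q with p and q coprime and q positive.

APPEND 37: p_0 = 37·1 + 0 = 37, q_0 = 37·0 + 1 = 1 → 37/1
APPEND 6: p_1 = 6·37 + 1 = 223, q_1 = 6·1 + 0 = 6 → 223/6
APPEND 5: p_2 = 5·223 + 37 = 1152, q_2 = 5·6 + 1 = 31 → 1152/31
APPEND 41: p_3 = 41·1152 + 223 = 47455, q_3 = 41·31 + 6 = 1277 → 47455/1277

223/6
47455/1277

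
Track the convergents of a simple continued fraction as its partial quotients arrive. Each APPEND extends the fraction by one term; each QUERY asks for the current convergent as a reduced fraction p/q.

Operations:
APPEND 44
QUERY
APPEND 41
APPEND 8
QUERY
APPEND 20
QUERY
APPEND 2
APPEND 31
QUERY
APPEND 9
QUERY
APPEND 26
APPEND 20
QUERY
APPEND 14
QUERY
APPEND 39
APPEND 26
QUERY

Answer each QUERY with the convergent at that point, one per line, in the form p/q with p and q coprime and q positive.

44/1
14484/329
291485/6621
18812559/427322
169910485/3859469
88899613865/2019329789
1249031079279/28371390562
1270077935428675/28849463994944

APPEND 44: p_0 = 44·1 + 0 = 44, q_0 = 44·0 + 1 = 1 → 44/1
APPEND 41: p_1 = 41·44 + 1 = 1805, q_1 = 41·1 + 0 = 41 → 1805/41
APPEND 8: p_2 = 8·1805 + 44 = 14484, q_2 = 8·41 + 1 = 329 → 14484/329
APPEND 20: p_3 = 20·14484 + 1805 = 291485, q_3 = 20·329 + 41 = 6621 → 291485/6621
APPEND 2: p_4 = 2·291485 + 14484 = 597454, q_4 = 2·6621 + 329 = 13571 → 597454/13571
APPEND 31: p_5 = 31·597454 + 291485 = 18812559, q_5 = 31·13571 + 6621 = 427322 → 18812559/427322
APPEND 9: p_6 = 9·18812559 + 597454 = 169910485, q_6 = 9·427322 + 13571 = 3859469 → 169910485/3859469
APPEND 26: p_7 = 26·169910485 + 18812559 = 4436485169, q_7 = 26·3859469 + 427322 = 100773516 → 4436485169/100773516
APPEND 20: p_8 = 20·4436485169 + 169910485 = 88899613865, q_8 = 20·100773516 + 3859469 = 2019329789 → 88899613865/2019329789
APPEND 14: p_9 = 14·88899613865 + 4436485169 = 1249031079279, q_9 = 14·2019329789 + 100773516 = 28371390562 → 1249031079279/28371390562
APPEND 39: p_10 = 39·1249031079279 + 88899613865 = 48801111705746, q_10 = 39·28371390562 + 2019329789 = 1108503561707 → 48801111705746/1108503561707
APPEND 26: p_11 = 26·48801111705746 + 1249031079279 = 1270077935428675, q_11 = 26·1108503561707 + 28371390562 = 28849463994944 → 1270077935428675/28849463994944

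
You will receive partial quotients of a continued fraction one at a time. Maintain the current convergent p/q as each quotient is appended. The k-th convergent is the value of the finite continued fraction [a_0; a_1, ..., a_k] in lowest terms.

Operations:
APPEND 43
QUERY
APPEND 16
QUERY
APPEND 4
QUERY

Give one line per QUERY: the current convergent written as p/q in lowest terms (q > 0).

43/1
689/16
2799/65

APPEND 43: p_0 = 43·1 + 0 = 43, q_0 = 43·0 + 1 = 1 → 43/1
APPEND 16: p_1 = 16·43 + 1 = 689, q_1 = 16·1 + 0 = 16 → 689/16
APPEND 4: p_2 = 4·689 + 43 = 2799, q_2 = 4·16 + 1 = 65 → 2799/65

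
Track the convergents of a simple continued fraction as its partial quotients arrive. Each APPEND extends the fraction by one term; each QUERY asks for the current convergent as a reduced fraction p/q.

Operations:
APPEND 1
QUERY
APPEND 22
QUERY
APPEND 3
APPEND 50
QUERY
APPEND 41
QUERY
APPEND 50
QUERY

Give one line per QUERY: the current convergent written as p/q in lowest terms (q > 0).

1/1
23/22
3523/3372
144513/138319
7229173/6919322

APPEND 1: p_0 = 1·1 + 0 = 1, q_0 = 1·0 + 1 = 1 → 1/1
APPEND 22: p_1 = 22·1 + 1 = 23, q_1 = 22·1 + 0 = 22 → 23/22
APPEND 3: p_2 = 3·23 + 1 = 70, q_2 = 3·22 + 1 = 67 → 70/67
APPEND 50: p_3 = 50·70 + 23 = 3523, q_3 = 50·67 + 22 = 3372 → 3523/3372
APPEND 41: p_4 = 41·3523 + 70 = 144513, q_4 = 41·3372 + 67 = 138319 → 144513/138319
APPEND 50: p_5 = 50·144513 + 3523 = 7229173, q_5 = 50·138319 + 3372 = 6919322 → 7229173/6919322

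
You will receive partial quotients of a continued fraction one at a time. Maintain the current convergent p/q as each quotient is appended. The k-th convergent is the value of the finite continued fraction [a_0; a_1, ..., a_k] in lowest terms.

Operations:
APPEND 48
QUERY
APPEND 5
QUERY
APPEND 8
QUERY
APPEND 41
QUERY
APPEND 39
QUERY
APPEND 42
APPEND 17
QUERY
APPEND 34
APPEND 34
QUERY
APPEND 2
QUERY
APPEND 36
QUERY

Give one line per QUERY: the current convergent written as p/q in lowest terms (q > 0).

APPEND 48: p_0 = 48·1 + 0 = 48, q_0 = 48·0 + 1 = 1 → 48/1
APPEND 5: p_1 = 5·48 + 1 = 241, q_1 = 5·1 + 0 = 5 → 241/5
APPEND 8: p_2 = 8·241 + 48 = 1976, q_2 = 8·5 + 1 = 41 → 1976/41
APPEND 41: p_3 = 41·1976 + 241 = 81257, q_3 = 41·41 + 5 = 1686 → 81257/1686
APPEND 39: p_4 = 39·81257 + 1976 = 3170999, q_4 = 39·1686 + 41 = 65795 → 3170999/65795
APPEND 42: p_5 = 42·3170999 + 81257 = 133263215, q_5 = 42·65795 + 1686 = 2765076 → 133263215/2765076
APPEND 17: p_6 = 17·133263215 + 3170999 = 2268645654, q_6 = 17·2765076 + 65795 = 47072087 → 2268645654/47072087
APPEND 34: p_7 = 34·2268645654 + 133263215 = 77267215451, q_7 = 34·47072087 + 2765076 = 1603216034 → 77267215451/1603216034
APPEND 34: p_8 = 34·77267215451 + 2268645654 = 2629353970988, q_8 = 34·1603216034 + 47072087 = 54556417243 → 2629353970988/54556417243
APPEND 2: p_9 = 2·2629353970988 + 77267215451 = 5335975157427, q_9 = 2·54556417243 + 1603216034 = 110716050520 → 5335975157427/110716050520
APPEND 36: p_10 = 36·5335975157427 + 2629353970988 = 194724459638360, q_10 = 36·110716050520 + 54556417243 = 4040334235963 → 194724459638360/4040334235963

48/1
241/5
1976/41
81257/1686
3170999/65795
2268645654/47072087
2629353970988/54556417243
5335975157427/110716050520
194724459638360/4040334235963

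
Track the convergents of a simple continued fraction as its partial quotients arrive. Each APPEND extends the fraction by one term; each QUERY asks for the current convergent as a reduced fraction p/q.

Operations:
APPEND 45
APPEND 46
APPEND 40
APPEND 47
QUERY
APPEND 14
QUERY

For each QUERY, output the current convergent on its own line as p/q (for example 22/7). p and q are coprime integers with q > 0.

3897666/86573
54650209/1213863

APPEND 45: p_0 = 45·1 + 0 = 45, q_0 = 45·0 + 1 = 1 → 45/1
APPEND 46: p_1 = 46·45 + 1 = 2071, q_1 = 46·1 + 0 = 46 → 2071/46
APPEND 40: p_2 = 40·2071 + 45 = 82885, q_2 = 40·46 + 1 = 1841 → 82885/1841
APPEND 47: p_3 = 47·82885 + 2071 = 3897666, q_3 = 47·1841 + 46 = 86573 → 3897666/86573
APPEND 14: p_4 = 14·3897666 + 82885 = 54650209, q_4 = 14·86573 + 1841 = 1213863 → 54650209/1213863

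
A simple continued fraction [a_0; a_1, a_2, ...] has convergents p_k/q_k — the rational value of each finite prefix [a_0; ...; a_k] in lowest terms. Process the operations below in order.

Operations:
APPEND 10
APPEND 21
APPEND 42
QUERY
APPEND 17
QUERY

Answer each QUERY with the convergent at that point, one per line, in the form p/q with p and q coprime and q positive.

8872/883
151035/15032

APPEND 10: p_0 = 10·1 + 0 = 10, q_0 = 10·0 + 1 = 1 → 10/1
APPEND 21: p_1 = 21·10 + 1 = 211, q_1 = 21·1 + 0 = 21 → 211/21
APPEND 42: p_2 = 42·211 + 10 = 8872, q_2 = 42·21 + 1 = 883 → 8872/883
APPEND 17: p_3 = 17·8872 + 211 = 151035, q_3 = 17·883 + 21 = 15032 → 151035/15032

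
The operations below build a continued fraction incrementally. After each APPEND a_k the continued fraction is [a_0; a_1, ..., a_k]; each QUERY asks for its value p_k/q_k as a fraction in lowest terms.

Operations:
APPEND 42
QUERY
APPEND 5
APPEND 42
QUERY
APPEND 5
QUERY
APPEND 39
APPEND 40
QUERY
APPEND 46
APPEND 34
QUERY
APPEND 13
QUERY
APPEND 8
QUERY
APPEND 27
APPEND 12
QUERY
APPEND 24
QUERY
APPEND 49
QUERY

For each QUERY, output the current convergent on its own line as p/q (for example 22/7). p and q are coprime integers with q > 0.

APPEND 42: p_0 = 42·1 + 0 = 42, q_0 = 42·0 + 1 = 1 → 42/1
APPEND 5: p_1 = 5·42 + 1 = 211, q_1 = 5·1 + 0 = 5 → 211/5
APPEND 42: p_2 = 42·211 + 42 = 8904, q_2 = 42·5 + 1 = 211 → 8904/211
APPEND 5: p_3 = 5·8904 + 211 = 44731, q_3 = 5·211 + 5 = 1060 → 44731/1060
APPEND 39: p_4 = 39·44731 + 8904 = 1753413, q_4 = 39·1060 + 211 = 41551 → 1753413/41551
APPEND 40: p_5 = 40·1753413 + 44731 = 70181251, q_5 = 40·41551 + 1060 = 1663100 → 70181251/1663100
APPEND 46: p_6 = 46·70181251 + 1753413 = 3230090959, q_6 = 46·1663100 + 41551 = 76544151 → 3230090959/76544151
APPEND 34: p_7 = 34·3230090959 + 70181251 = 109893273857, q_7 = 34·76544151 + 1663100 = 2604164234 → 109893273857/2604164234
APPEND 13: p_8 = 13·109893273857 + 3230090959 = 1431842651100, q_8 = 13·2604164234 + 76544151 = 33930679193 → 1431842651100/33930679193
APPEND 8: p_9 = 8·1431842651100 + 109893273857 = 11564634482657, q_9 = 8·33930679193 + 2604164234 = 274049597778 → 11564634482657/274049597778
APPEND 27: p_10 = 27·11564634482657 + 1431842651100 = 313676973682839, q_10 = 27·274049597778 + 33930679193 = 7433269819199 → 313676973682839/7433269819199
APPEND 12: p_11 = 12·313676973682839 + 11564634482657 = 3775688318676725, q_11 = 12·7433269819199 + 274049597778 = 89473287428166 → 3775688318676725/89473287428166
APPEND 24: p_12 = 24·3775688318676725 + 313676973682839 = 90930196621924239, q_12 = 24·89473287428166 + 7433269819199 = 2154792168095183 → 90930196621924239/2154792168095183
APPEND 49: p_13 = 49·90930196621924239 + 3775688318676725 = 4459355322792964436, q_13 = 49·2154792168095183 + 89473287428166 = 105674289524092133 → 4459355322792964436/105674289524092133

42/1
8904/211
44731/1060
70181251/1663100
109893273857/2604164234
1431842651100/33930679193
11564634482657/274049597778
3775688318676725/89473287428166
90930196621924239/2154792168095183
4459355322792964436/105674289524092133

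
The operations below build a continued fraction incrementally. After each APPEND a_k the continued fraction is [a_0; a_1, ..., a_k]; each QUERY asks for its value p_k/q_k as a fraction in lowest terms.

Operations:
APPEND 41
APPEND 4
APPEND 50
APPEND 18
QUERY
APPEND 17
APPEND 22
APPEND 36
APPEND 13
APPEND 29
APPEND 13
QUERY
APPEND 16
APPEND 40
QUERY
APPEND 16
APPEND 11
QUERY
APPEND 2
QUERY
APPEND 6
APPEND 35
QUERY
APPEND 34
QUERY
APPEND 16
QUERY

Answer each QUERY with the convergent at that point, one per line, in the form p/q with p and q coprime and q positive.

APPEND 41: p_0 = 41·1 + 0 = 41, q_0 = 41·0 + 1 = 1 → 41/1
APPEND 4: p_1 = 4·41 + 1 = 165, q_1 = 4·1 + 0 = 4 → 165/4
APPEND 50: p_2 = 50·165 + 41 = 8291, q_2 = 50·4 + 1 = 201 → 8291/201
APPEND 18: p_3 = 18·8291 + 165 = 149403, q_3 = 18·201 + 4 = 3622 → 149403/3622
APPEND 17: p_4 = 17·149403 + 8291 = 2548142, q_4 = 17·3622 + 201 = 61775 → 2548142/61775
APPEND 22: p_5 = 22·2548142 + 149403 = 56208527, q_5 = 22·61775 + 3622 = 1362672 → 56208527/1362672
APPEND 36: p_6 = 36·56208527 + 2548142 = 2026055114, q_6 = 36·1362672 + 61775 = 49117967 → 2026055114/49117967
APPEND 13: p_7 = 13·2026055114 + 56208527 = 26394925009, q_7 = 13·49117967 + 1362672 = 639896243 → 26394925009/639896243
APPEND 29: p_8 = 29·26394925009 + 2026055114 = 767478880375, q_8 = 29·639896243 + 49117967 = 18606109014 → 767478880375/18606109014
APPEND 13: p_9 = 13·767478880375 + 26394925009 = 10003620369884, q_9 = 13·18606109014 + 639896243 = 242519313425 → 10003620369884/242519313425
APPEND 16: p_10 = 16·10003620369884 + 767478880375 = 160825404798519, q_10 = 16·242519313425 + 18606109014 = 3898915123814 → 160825404798519/3898915123814
APPEND 40: p_11 = 40·160825404798519 + 10003620369884 = 6443019812310644, q_11 = 40·3898915123814 + 242519313425 = 156199124265985 → 6443019812310644/156199124265985
APPEND 16: p_12 = 16·6443019812310644 + 160825404798519 = 103249142401768823, q_12 = 16·156199124265985 + 3898915123814 = 2503084903379574 → 103249142401768823/2503084903379574
APPEND 11: p_13 = 11·103249142401768823 + 6443019812310644 = 1142183586231767697, q_13 = 11·2503084903379574 + 156199124265985 = 27690133061441299 → 1142183586231767697/27690133061441299
APPEND 2: p_14 = 2·1142183586231767697 + 103249142401768823 = 2387616314865304217, q_14 = 2·27690133061441299 + 2503084903379574 = 57883351026262172 → 2387616314865304217/57883351026262172
APPEND 6: p_15 = 6·2387616314865304217 + 1142183586231767697 = 15467881475423592999, q_15 = 6·57883351026262172 + 27690133061441299 = 374990239219014331 → 15467881475423592999/374990239219014331
APPEND 35: p_16 = 35·15467881475423592999 + 2387616314865304217 = 543763467954691059182, q_16 = 35·374990239219014331 + 57883351026262172 = 13182541723691763757 → 543763467954691059182/13182541723691763757
APPEND 34: p_17 = 34·543763467954691059182 + 15467881475423592999 = 18503425791934919605187, q_17 = 34·13182541723691763757 + 374990239219014331 = 448581408844738982069 → 18503425791934919605187/448581408844738982069
APPEND 16: p_18 = 16·18503425791934919605187 + 543763467954691059182 = 296598576138913404742174, q_18 = 16·448581408844738982069 + 13182541723691763757 = 7190485083239515476861 → 296598576138913404742174/7190485083239515476861

149403/3622
10003620369884/242519313425
6443019812310644/156199124265985
1142183586231767697/27690133061441299
2387616314865304217/57883351026262172
543763467954691059182/13182541723691763757
18503425791934919605187/448581408844738982069
296598576138913404742174/7190485083239515476861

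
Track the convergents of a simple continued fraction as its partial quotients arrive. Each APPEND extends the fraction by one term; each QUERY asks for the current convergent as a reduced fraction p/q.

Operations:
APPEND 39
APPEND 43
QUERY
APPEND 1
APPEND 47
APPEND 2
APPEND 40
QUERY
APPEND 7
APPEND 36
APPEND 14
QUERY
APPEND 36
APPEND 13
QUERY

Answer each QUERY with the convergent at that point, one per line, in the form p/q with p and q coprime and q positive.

1678/43
6741217/172751
24008646988/615247629
11282305208513/289121312528

APPEND 39: p_0 = 39·1 + 0 = 39, q_0 = 39·0 + 1 = 1 → 39/1
APPEND 43: p_1 = 43·39 + 1 = 1678, q_1 = 43·1 + 0 = 43 → 1678/43
APPEND 1: p_2 = 1·1678 + 39 = 1717, q_2 = 1·43 + 1 = 44 → 1717/44
APPEND 47: p_3 = 47·1717 + 1678 = 82377, q_3 = 47·44 + 43 = 2111 → 82377/2111
APPEND 2: p_4 = 2·82377 + 1717 = 166471, q_4 = 2·2111 + 44 = 4266 → 166471/4266
APPEND 40: p_5 = 40·166471 + 82377 = 6741217, q_5 = 40·4266 + 2111 = 172751 → 6741217/172751
APPEND 7: p_6 = 7·6741217 + 166471 = 47354990, q_6 = 7·172751 + 4266 = 1213523 → 47354990/1213523
APPEND 36: p_7 = 36·47354990 + 6741217 = 1711520857, q_7 = 36·1213523 + 172751 = 43859579 → 1711520857/43859579
APPEND 14: p_8 = 14·1711520857 + 47354990 = 24008646988, q_8 = 14·43859579 + 1213523 = 615247629 → 24008646988/615247629
APPEND 36: p_9 = 36·24008646988 + 1711520857 = 866022812425, q_9 = 36·615247629 + 43859579 = 22192774223 → 866022812425/22192774223
APPEND 13: p_10 = 13·866022812425 + 24008646988 = 11282305208513, q_10 = 13·22192774223 + 615247629 = 289121312528 → 11282305208513/289121312528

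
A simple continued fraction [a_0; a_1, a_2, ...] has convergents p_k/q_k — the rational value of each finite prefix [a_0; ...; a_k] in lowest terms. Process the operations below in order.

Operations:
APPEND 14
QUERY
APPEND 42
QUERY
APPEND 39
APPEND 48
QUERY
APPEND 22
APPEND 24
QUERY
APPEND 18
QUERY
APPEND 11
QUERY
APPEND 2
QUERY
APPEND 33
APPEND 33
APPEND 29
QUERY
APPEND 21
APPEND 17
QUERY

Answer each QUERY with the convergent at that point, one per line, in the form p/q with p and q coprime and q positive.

APPEND 14: p_0 = 14·1 + 0 = 14, q_0 = 14·0 + 1 = 1 → 14/1
APPEND 42: p_1 = 42·14 + 1 = 589, q_1 = 42·1 + 0 = 42 → 589/42
APPEND 39: p_2 = 39·589 + 14 = 22985, q_2 = 39·42 + 1 = 1639 → 22985/1639
APPEND 48: p_3 = 48·22985 + 589 = 1103869, q_3 = 48·1639 + 42 = 78714 → 1103869/78714
APPEND 22: p_4 = 22·1103869 + 22985 = 24308103, q_4 = 22·78714 + 1639 = 1733347 → 24308103/1733347
APPEND 24: p_5 = 24·24308103 + 1103869 = 584498341, q_5 = 24·1733347 + 78714 = 41679042 → 584498341/41679042
APPEND 18: p_6 = 18·584498341 + 24308103 = 10545278241, q_6 = 18·41679042 + 1733347 = 751956103 → 10545278241/751956103
APPEND 11: p_7 = 11·10545278241 + 584498341 = 116582558992, q_7 = 11·751956103 + 41679042 = 8313196175 → 116582558992/8313196175
APPEND 2: p_8 = 2·116582558992 + 10545278241 = 243710396225, q_8 = 2·8313196175 + 751956103 = 17378348453 → 243710396225/17378348453
APPEND 33: p_9 = 33·243710396225 + 116582558992 = 8159025634417, q_9 = 33·17378348453 + 8313196175 = 581798695124 → 8159025634417/581798695124
APPEND 33: p_10 = 33·8159025634417 + 243710396225 = 269491556331986, q_10 = 33·581798695124 + 17378348453 = 19216735287545 → 269491556331986/19216735287545
APPEND 29: p_11 = 29·269491556331986 + 8159025634417 = 7823414159262011, q_11 = 29·19216735287545 + 581798695124 = 557867122033929 → 7823414159262011/557867122033929
APPEND 21: p_12 = 21·7823414159262011 + 269491556331986 = 164561188900834217, q_12 = 21·557867122033929 + 19216735287545 = 11734426298000054 → 164561188900834217/11734426298000054
APPEND 17: p_13 = 17·164561188900834217 + 7823414159262011 = 2805363625473443700, q_13 = 17·11734426298000054 + 557867122033929 = 200043114188034847 → 2805363625473443700/200043114188034847

14/1
589/42
1103869/78714
584498341/41679042
10545278241/751956103
116582558992/8313196175
243710396225/17378348453
7823414159262011/557867122033929
2805363625473443700/200043114188034847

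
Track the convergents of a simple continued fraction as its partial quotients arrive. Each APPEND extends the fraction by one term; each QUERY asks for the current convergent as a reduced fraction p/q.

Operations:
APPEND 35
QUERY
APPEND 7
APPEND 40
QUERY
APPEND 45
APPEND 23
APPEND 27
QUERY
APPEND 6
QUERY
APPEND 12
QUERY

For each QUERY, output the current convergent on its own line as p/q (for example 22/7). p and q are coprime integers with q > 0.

35/1
9875/281
276820887/7877131
1671161480/47554063
20330758647/578525887

APPEND 35: p_0 = 35·1 + 0 = 35, q_0 = 35·0 + 1 = 1 → 35/1
APPEND 7: p_1 = 7·35 + 1 = 246, q_1 = 7·1 + 0 = 7 → 246/7
APPEND 40: p_2 = 40·246 + 35 = 9875, q_2 = 40·7 + 1 = 281 → 9875/281
APPEND 45: p_3 = 45·9875 + 246 = 444621, q_3 = 45·281 + 7 = 12652 → 444621/12652
APPEND 23: p_4 = 23·444621 + 9875 = 10236158, q_4 = 23·12652 + 281 = 291277 → 10236158/291277
APPEND 27: p_5 = 27·10236158 + 444621 = 276820887, q_5 = 27·291277 + 12652 = 7877131 → 276820887/7877131
APPEND 6: p_6 = 6·276820887 + 10236158 = 1671161480, q_6 = 6·7877131 + 291277 = 47554063 → 1671161480/47554063
APPEND 12: p_7 = 12·1671161480 + 276820887 = 20330758647, q_7 = 12·47554063 + 7877131 = 578525887 → 20330758647/578525887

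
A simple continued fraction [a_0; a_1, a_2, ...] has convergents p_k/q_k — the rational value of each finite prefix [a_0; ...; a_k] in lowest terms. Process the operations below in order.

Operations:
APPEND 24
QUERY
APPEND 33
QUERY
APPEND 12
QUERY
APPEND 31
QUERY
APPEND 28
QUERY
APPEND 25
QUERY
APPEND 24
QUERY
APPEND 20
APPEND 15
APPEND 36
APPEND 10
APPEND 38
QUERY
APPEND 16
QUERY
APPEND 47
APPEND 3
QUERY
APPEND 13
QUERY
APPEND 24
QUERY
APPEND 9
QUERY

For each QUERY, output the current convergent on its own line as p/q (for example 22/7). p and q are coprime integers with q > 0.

APPEND 24: p_0 = 24·1 + 0 = 24, q_0 = 24·0 + 1 = 1 → 24/1
APPEND 33: p_1 = 33·24 + 1 = 793, q_1 = 33·1 + 0 = 33 → 793/33
APPEND 12: p_2 = 12·793 + 24 = 9540, q_2 = 12·33 + 1 = 397 → 9540/397
APPEND 31: p_3 = 31·9540 + 793 = 296533, q_3 = 31·397 + 33 = 12340 → 296533/12340
APPEND 28: p_4 = 28·296533 + 9540 = 8312464, q_4 = 28·12340 + 397 = 345917 → 8312464/345917
APPEND 25: p_5 = 25·8312464 + 296533 = 208108133, q_5 = 25·345917 + 12340 = 8660265 → 208108133/8660265
APPEND 24: p_6 = 24·208108133 + 8312464 = 5002907656, q_6 = 24·8660265 + 345917 = 208192277 → 5002907656/208192277
APPEND 20: p_7 = 20·5002907656 + 208108133 = 100266261253, q_7 = 20·208192277 + 8660265 = 4172505805 → 100266261253/4172505805
APPEND 15: p_8 = 15·100266261253 + 5002907656 = 1508996826451, q_8 = 15·4172505805 + 208192277 = 62795779352 → 1508996826451/62795779352
APPEND 36: p_9 = 36·1508996826451 + 100266261253 = 54424152013489, q_9 = 36·62795779352 + 4172505805 = 2264820562477 → 54424152013489/2264820562477
APPEND 10: p_10 = 10·54424152013489 + 1508996826451 = 545750516961341, q_10 = 10·2264820562477 + 62795779352 = 22711001404122 → 545750516961341/22711001404122
APPEND 38: p_11 = 38·545750516961341 + 54424152013489 = 20792943796544447, q_11 = 38·22711001404122 + 2264820562477 = 865282873919113 → 20792943796544447/865282873919113
APPEND 16: p_12 = 16·20792943796544447 + 545750516961341 = 333232851261672493, q_12 = 16·865282873919113 + 22711001404122 = 13867236984109930 → 333232851261672493/13867236984109930
APPEND 47: p_13 = 47·333232851261672493 + 20792943796544447 = 15682736953095151618, q_13 = 47·13867236984109930 + 865282873919113 = 652625421127085823 → 15682736953095151618/652625421127085823
APPEND 3: p_14 = 3·15682736953095151618 + 333232851261672493 = 47381443710547127347, q_14 = 3·652625421127085823 + 13867236984109930 = 1971743500365367399 → 47381443710547127347/1971743500365367399
APPEND 13: p_15 = 13·47381443710547127347 + 15682736953095151618 = 631641505190207807129, q_15 = 13·1971743500365367399 + 652625421127085823 = 26285290925876862010 → 631641505190207807129/26285290925876862010
APPEND 24: p_16 = 24·631641505190207807129 + 47381443710547127347 = 15206777568275534498443, q_16 = 24·26285290925876862010 + 1971743500365367399 = 632818725721410055639 → 15206777568275534498443/632818725721410055639
APPEND 9: p_17 = 9·15206777568275534498443 + 631641505190207807129 = 137492639619670018293116, q_17 = 9·632818725721410055639 + 26285290925876862010 = 5721653822418567362761 → 137492639619670018293116/5721653822418567362761

24/1
793/33
9540/397
296533/12340
8312464/345917
208108133/8660265
5002907656/208192277
20792943796544447/865282873919113
333232851261672493/13867236984109930
47381443710547127347/1971743500365367399
631641505190207807129/26285290925876862010
15206777568275534498443/632818725721410055639
137492639619670018293116/5721653822418567362761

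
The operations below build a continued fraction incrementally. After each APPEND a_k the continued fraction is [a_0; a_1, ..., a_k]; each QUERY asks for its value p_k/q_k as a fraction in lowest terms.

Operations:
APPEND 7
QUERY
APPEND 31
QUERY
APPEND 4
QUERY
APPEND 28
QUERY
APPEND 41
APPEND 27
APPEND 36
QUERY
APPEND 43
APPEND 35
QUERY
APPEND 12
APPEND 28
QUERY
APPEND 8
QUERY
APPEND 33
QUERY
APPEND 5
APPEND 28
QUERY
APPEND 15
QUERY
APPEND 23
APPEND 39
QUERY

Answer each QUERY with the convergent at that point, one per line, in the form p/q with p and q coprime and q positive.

APPEND 7: p_0 = 7·1 + 0 = 7, q_0 = 7·0 + 1 = 1 → 7/1
APPEND 31: p_1 = 31·7 + 1 = 218, q_1 = 31·1 + 0 = 31 → 218/31
APPEND 4: p_2 = 4·218 + 7 = 879, q_2 = 4·31 + 1 = 125 → 879/125
APPEND 28: p_3 = 28·879 + 218 = 24830, q_3 = 28·125 + 31 = 3531 → 24830/3531
APPEND 41: p_4 = 41·24830 + 879 = 1018909, q_4 = 41·3531 + 125 = 144896 → 1018909/144896
APPEND 27: p_5 = 27·1018909 + 24830 = 27535373, q_5 = 27·144896 + 3531 = 3915723 → 27535373/3915723
APPEND 36: p_6 = 36·27535373 + 1018909 = 992292337, q_6 = 36·3915723 + 144896 = 141110924 → 992292337/141110924
APPEND 43: p_7 = 43·992292337 + 27535373 = 42696105864, q_7 = 43·141110924 + 3915723 = 6071685455 → 42696105864/6071685455
APPEND 35: p_8 = 35·42696105864 + 992292337 = 1495355997577, q_8 = 35·6071685455 + 141110924 = 212650101849 → 1495355997577/212650101849
APPEND 12: p_9 = 12·1495355997577 + 42696105864 = 17986968076788, q_9 = 12·212650101849 + 6071685455 = 2557872907643 → 17986968076788/2557872907643
APPEND 28: p_10 = 28·17986968076788 + 1495355997577 = 505130462147641, q_10 = 28·2557872907643 + 212650101849 = 71833091515853 → 505130462147641/71833091515853
APPEND 8: p_11 = 8·505130462147641 + 17986968076788 = 4059030665257916, q_11 = 8·71833091515853 + 2557872907643 = 577222605034467 → 4059030665257916/577222605034467
APPEND 33: p_12 = 33·4059030665257916 + 505130462147641 = 134453142415658869, q_12 = 33·577222605034467 + 71833091515853 = 19120179057653264 → 134453142415658869/19120179057653264
APPEND 5: p_13 = 5·134453142415658869 + 4059030665257916 = 676324742743552261, q_13 = 5·19120179057653264 + 577222605034467 = 96178117893300787 → 676324742743552261/96178117893300787
APPEND 28: p_14 = 28·676324742743552261 + 134453142415658869 = 19071545939235122177, q_14 = 28·96178117893300787 + 19120179057653264 = 2712107480070075300 → 19071545939235122177/2712107480070075300
APPEND 15: p_15 = 15·19071545939235122177 + 676324742743552261 = 286749513831270384916, q_15 = 15·2712107480070075300 + 96178117893300787 = 40777790318944430287 → 286749513831270384916/40777790318944430287
APPEND 23: p_16 = 23·286749513831270384916 + 19071545939235122177 = 6614310364058453975245, q_16 = 23·40777790318944430287 + 2712107480070075300 = 940601284815791971901 → 6614310364058453975245/940601284815791971901
APPEND 39: p_17 = 39·6614310364058453975245 + 286749513831270384916 = 258244853712110975419471, q_17 = 39·940601284815791971901 + 40777790318944430287 = 36724227898134831334426 → 258244853712110975419471/36724227898134831334426

7/1
218/31
879/125
24830/3531
992292337/141110924
1495355997577/212650101849
505130462147641/71833091515853
4059030665257916/577222605034467
134453142415658869/19120179057653264
19071545939235122177/2712107480070075300
286749513831270384916/40777790318944430287
258244853712110975419471/36724227898134831334426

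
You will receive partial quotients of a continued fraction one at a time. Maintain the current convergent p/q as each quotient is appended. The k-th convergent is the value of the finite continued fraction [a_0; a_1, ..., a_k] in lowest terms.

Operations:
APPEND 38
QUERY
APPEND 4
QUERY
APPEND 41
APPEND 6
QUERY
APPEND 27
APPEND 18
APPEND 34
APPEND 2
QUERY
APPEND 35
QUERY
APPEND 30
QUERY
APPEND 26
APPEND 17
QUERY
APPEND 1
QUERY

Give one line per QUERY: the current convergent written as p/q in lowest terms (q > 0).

APPEND 38: p_0 = 38·1 + 0 = 38, q_0 = 38·0 + 1 = 1 → 38/1
APPEND 4: p_1 = 4·38 + 1 = 153, q_1 = 4·1 + 0 = 4 → 153/4
APPEND 41: p_2 = 41·153 + 38 = 6311, q_2 = 41·4 + 1 = 165 → 6311/165
APPEND 6: p_3 = 6·6311 + 153 = 38019, q_3 = 6·165 + 4 = 994 → 38019/994
APPEND 27: p_4 = 27·38019 + 6311 = 1032824, q_4 = 27·994 + 165 = 27003 → 1032824/27003
APPEND 18: p_5 = 18·1032824 + 38019 = 18628851, q_5 = 18·27003 + 994 = 487048 → 18628851/487048
APPEND 34: p_6 = 34·18628851 + 1032824 = 634413758, q_6 = 34·487048 + 27003 = 16586635 → 634413758/16586635
APPEND 2: p_7 = 2·634413758 + 18628851 = 1287456367, q_7 = 2·16586635 + 487048 = 33660318 → 1287456367/33660318
APPEND 35: p_8 = 35·1287456367 + 634413758 = 45695386603, q_8 = 35·33660318 + 16586635 = 1194697765 → 45695386603/1194697765
APPEND 30: p_9 = 30·45695386603 + 1287456367 = 1372149054457, q_9 = 30·1194697765 + 33660318 = 35874593268 → 1372149054457/35874593268
APPEND 26: p_10 = 26·1372149054457 + 45695386603 = 35721570802485, q_10 = 26·35874593268 + 1194697765 = 933934122733 → 35721570802485/933934122733
APPEND 17: p_11 = 17·35721570802485 + 1372149054457 = 608638852696702, q_11 = 17·933934122733 + 35874593268 = 15912754679729 → 608638852696702/15912754679729
APPEND 1: p_12 = 1·608638852696702 + 35721570802485 = 644360423499187, q_12 = 1·15912754679729 + 933934122733 = 16846688802462 → 644360423499187/16846688802462

38/1
153/4
38019/994
1287456367/33660318
45695386603/1194697765
1372149054457/35874593268
608638852696702/15912754679729
644360423499187/16846688802462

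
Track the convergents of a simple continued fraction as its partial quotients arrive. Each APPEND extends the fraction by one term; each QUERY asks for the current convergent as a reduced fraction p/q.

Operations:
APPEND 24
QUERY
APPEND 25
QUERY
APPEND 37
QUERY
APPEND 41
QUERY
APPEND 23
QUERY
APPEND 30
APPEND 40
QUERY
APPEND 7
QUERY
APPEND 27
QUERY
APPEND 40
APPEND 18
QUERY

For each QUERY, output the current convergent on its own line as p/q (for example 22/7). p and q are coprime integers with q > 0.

24/1
601/25
22261/926
913302/37991
21028207/874719
25291408687/1052057159
177671620321/7390679674
4822425157354/200600408357
3480166627618012/144765926659529

APPEND 24: p_0 = 24·1 + 0 = 24, q_0 = 24·0 + 1 = 1 → 24/1
APPEND 25: p_1 = 25·24 + 1 = 601, q_1 = 25·1 + 0 = 25 → 601/25
APPEND 37: p_2 = 37·601 + 24 = 22261, q_2 = 37·25 + 1 = 926 → 22261/926
APPEND 41: p_3 = 41·22261 + 601 = 913302, q_3 = 41·926 + 25 = 37991 → 913302/37991
APPEND 23: p_4 = 23·913302 + 22261 = 21028207, q_4 = 23·37991 + 926 = 874719 → 21028207/874719
APPEND 30: p_5 = 30·21028207 + 913302 = 631759512, q_5 = 30·874719 + 37991 = 26279561 → 631759512/26279561
APPEND 40: p_6 = 40·631759512 + 21028207 = 25291408687, q_6 = 40·26279561 + 874719 = 1052057159 → 25291408687/1052057159
APPEND 7: p_7 = 7·25291408687 + 631759512 = 177671620321, q_7 = 7·1052057159 + 26279561 = 7390679674 → 177671620321/7390679674
APPEND 27: p_8 = 27·177671620321 + 25291408687 = 4822425157354, q_8 = 27·7390679674 + 1052057159 = 200600408357 → 4822425157354/200600408357
APPEND 40: p_9 = 40·4822425157354 + 177671620321 = 193074677914481, q_9 = 40·200600408357 + 7390679674 = 8031407013954 → 193074677914481/8031407013954
APPEND 18: p_10 = 18·193074677914481 + 4822425157354 = 3480166627618012, q_10 = 18·8031407013954 + 200600408357 = 144765926659529 → 3480166627618012/144765926659529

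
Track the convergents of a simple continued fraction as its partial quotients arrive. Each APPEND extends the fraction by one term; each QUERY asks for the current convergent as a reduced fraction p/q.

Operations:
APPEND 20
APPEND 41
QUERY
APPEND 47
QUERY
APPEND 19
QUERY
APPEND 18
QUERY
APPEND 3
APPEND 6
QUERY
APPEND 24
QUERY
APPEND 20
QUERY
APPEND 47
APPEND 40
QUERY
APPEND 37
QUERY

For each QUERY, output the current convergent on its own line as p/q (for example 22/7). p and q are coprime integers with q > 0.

821/41
38607/1928
734354/36673
13256979/662042
256288725/12798836
6191434691/309194863
124084982545/6196696096
233651509554785/11668353151096
8650944039141351/432020620501927

APPEND 20: p_0 = 20·1 + 0 = 20, q_0 = 20·0 + 1 = 1 → 20/1
APPEND 41: p_1 = 41·20 + 1 = 821, q_1 = 41·1 + 0 = 41 → 821/41
APPEND 47: p_2 = 47·821 + 20 = 38607, q_2 = 47·41 + 1 = 1928 → 38607/1928
APPEND 19: p_3 = 19·38607 + 821 = 734354, q_3 = 19·1928 + 41 = 36673 → 734354/36673
APPEND 18: p_4 = 18·734354 + 38607 = 13256979, q_4 = 18·36673 + 1928 = 662042 → 13256979/662042
APPEND 3: p_5 = 3·13256979 + 734354 = 40505291, q_5 = 3·662042 + 36673 = 2022799 → 40505291/2022799
APPEND 6: p_6 = 6·40505291 + 13256979 = 256288725, q_6 = 6·2022799 + 662042 = 12798836 → 256288725/12798836
APPEND 24: p_7 = 24·256288725 + 40505291 = 6191434691, q_7 = 24·12798836 + 2022799 = 309194863 → 6191434691/309194863
APPEND 20: p_8 = 20·6191434691 + 256288725 = 124084982545, q_8 = 20·309194863 + 12798836 = 6196696096 → 124084982545/6196696096
APPEND 47: p_9 = 47·124084982545 + 6191434691 = 5838185614306, q_9 = 47·6196696096 + 309194863 = 291553911375 → 5838185614306/291553911375
APPEND 40: p_10 = 40·5838185614306 + 124084982545 = 233651509554785, q_10 = 40·291553911375 + 6196696096 = 11668353151096 → 233651509554785/11668353151096
APPEND 37: p_11 = 37·233651509554785 + 5838185614306 = 8650944039141351, q_11 = 37·11668353151096 + 291553911375 = 432020620501927 → 8650944039141351/432020620501927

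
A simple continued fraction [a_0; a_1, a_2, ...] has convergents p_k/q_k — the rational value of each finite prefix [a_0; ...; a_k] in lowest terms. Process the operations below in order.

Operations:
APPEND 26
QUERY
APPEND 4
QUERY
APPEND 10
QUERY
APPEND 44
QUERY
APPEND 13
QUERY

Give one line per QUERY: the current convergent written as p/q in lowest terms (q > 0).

APPEND 26: p_0 = 26·1 + 0 = 26, q_0 = 26·0 + 1 = 1 → 26/1
APPEND 4: p_1 = 4·26 + 1 = 105, q_1 = 4·1 + 0 = 4 → 105/4
APPEND 10: p_2 = 10·105 + 26 = 1076, q_2 = 10·4 + 1 = 41 → 1076/41
APPEND 44: p_3 = 44·1076 + 105 = 47449, q_3 = 44·41 + 4 = 1808 → 47449/1808
APPEND 13: p_4 = 13·47449 + 1076 = 617913, q_4 = 13·1808 + 41 = 23545 → 617913/23545

26/1
105/4
1076/41
47449/1808
617913/23545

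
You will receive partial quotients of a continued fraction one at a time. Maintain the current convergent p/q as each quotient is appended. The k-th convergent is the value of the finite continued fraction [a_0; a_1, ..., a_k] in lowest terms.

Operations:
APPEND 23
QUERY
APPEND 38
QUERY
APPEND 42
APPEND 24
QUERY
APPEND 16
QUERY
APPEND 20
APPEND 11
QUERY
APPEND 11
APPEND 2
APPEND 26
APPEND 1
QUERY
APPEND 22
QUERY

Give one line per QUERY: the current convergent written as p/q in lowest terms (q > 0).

APPEND 23: p_0 = 23·1 + 0 = 23, q_0 = 23·0 + 1 = 1 → 23/1
APPEND 38: p_1 = 38·23 + 1 = 875, q_1 = 38·1 + 0 = 38 → 875/38
APPEND 42: p_2 = 42·875 + 23 = 36773, q_2 = 42·38 + 1 = 1597 → 36773/1597
APPEND 24: p_3 = 24·36773 + 875 = 883427, q_3 = 24·1597 + 38 = 38366 → 883427/38366
APPEND 16: p_4 = 16·883427 + 36773 = 14171605, q_4 = 16·38366 + 1597 = 615453 → 14171605/615453
APPEND 20: p_5 = 20·14171605 + 883427 = 284315527, q_5 = 20·615453 + 38366 = 12347426 → 284315527/12347426
APPEND 11: p_6 = 11·284315527 + 14171605 = 3141642402, q_6 = 11·12347426 + 615453 = 136437139 → 3141642402/136437139
APPEND 11: p_7 = 11·3141642402 + 284315527 = 34842381949, q_7 = 11·136437139 + 12347426 = 1513155955 → 34842381949/1513155955
APPEND 2: p_8 = 2·34842381949 + 3141642402 = 72826406300, q_8 = 2·1513155955 + 136437139 = 3162749049 → 72826406300/3162749049
APPEND 26: p_9 = 26·72826406300 + 34842381949 = 1928328945749, q_9 = 26·3162749049 + 1513155955 = 83744631229 → 1928328945749/83744631229
APPEND 1: p_10 = 1·1928328945749 + 72826406300 = 2001155352049, q_10 = 1·83744631229 + 3162749049 = 86907380278 → 2001155352049/86907380278
APPEND 22: p_11 = 22·2001155352049 + 1928328945749 = 45953746690827, q_11 = 22·86907380278 + 83744631229 = 1995706997345 → 45953746690827/1995706997345

23/1
875/38
883427/38366
14171605/615453
3141642402/136437139
2001155352049/86907380278
45953746690827/1995706997345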